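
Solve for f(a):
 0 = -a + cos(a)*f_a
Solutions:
 f(a) = C1 + Integral(a/cos(a), a)


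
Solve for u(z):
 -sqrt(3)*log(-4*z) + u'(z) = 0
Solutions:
 u(z) = C1 + sqrt(3)*z*log(-z) + sqrt(3)*z*(-1 + 2*log(2))


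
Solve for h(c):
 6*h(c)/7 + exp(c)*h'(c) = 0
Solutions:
 h(c) = C1*exp(6*exp(-c)/7)


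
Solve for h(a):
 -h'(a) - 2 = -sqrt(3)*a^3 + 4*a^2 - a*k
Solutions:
 h(a) = C1 + sqrt(3)*a^4/4 - 4*a^3/3 + a^2*k/2 - 2*a


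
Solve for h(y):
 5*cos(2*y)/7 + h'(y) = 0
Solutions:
 h(y) = C1 - 5*sin(2*y)/14


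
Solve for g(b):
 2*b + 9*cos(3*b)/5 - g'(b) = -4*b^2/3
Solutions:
 g(b) = C1 + 4*b^3/9 + b^2 + 3*sin(3*b)/5


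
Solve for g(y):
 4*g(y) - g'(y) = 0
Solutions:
 g(y) = C1*exp(4*y)


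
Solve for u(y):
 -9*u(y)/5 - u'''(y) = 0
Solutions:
 u(y) = C3*exp(-15^(2/3)*y/5) + (C1*sin(3*3^(1/6)*5^(2/3)*y/10) + C2*cos(3*3^(1/6)*5^(2/3)*y/10))*exp(15^(2/3)*y/10)


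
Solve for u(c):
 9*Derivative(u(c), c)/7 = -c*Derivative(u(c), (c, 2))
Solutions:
 u(c) = C1 + C2/c^(2/7)


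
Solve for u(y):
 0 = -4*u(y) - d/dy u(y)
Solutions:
 u(y) = C1*exp(-4*y)


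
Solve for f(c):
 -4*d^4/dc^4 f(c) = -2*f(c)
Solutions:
 f(c) = C1*exp(-2^(3/4)*c/2) + C2*exp(2^(3/4)*c/2) + C3*sin(2^(3/4)*c/2) + C4*cos(2^(3/4)*c/2)


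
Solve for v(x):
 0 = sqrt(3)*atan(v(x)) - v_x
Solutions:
 Integral(1/atan(_y), (_y, v(x))) = C1 + sqrt(3)*x


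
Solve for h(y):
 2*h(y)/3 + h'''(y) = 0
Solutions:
 h(y) = C3*exp(-2^(1/3)*3^(2/3)*y/3) + (C1*sin(2^(1/3)*3^(1/6)*y/2) + C2*cos(2^(1/3)*3^(1/6)*y/2))*exp(2^(1/3)*3^(2/3)*y/6)


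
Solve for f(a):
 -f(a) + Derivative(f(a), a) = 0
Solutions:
 f(a) = C1*exp(a)


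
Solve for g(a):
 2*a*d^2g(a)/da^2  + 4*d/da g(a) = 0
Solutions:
 g(a) = C1 + C2/a


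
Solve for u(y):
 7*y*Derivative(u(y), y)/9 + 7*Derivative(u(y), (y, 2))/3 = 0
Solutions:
 u(y) = C1 + C2*erf(sqrt(6)*y/6)


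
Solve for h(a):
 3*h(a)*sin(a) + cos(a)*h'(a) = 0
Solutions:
 h(a) = C1*cos(a)^3


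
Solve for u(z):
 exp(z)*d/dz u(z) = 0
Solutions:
 u(z) = C1


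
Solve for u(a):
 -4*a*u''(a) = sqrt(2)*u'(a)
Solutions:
 u(a) = C1 + C2*a^(1 - sqrt(2)/4)


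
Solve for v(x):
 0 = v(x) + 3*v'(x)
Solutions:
 v(x) = C1*exp(-x/3)


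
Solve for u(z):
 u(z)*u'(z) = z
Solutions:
 u(z) = -sqrt(C1 + z^2)
 u(z) = sqrt(C1 + z^2)


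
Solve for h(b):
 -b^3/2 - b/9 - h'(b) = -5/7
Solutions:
 h(b) = C1 - b^4/8 - b^2/18 + 5*b/7


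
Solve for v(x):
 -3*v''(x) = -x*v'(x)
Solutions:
 v(x) = C1 + C2*erfi(sqrt(6)*x/6)


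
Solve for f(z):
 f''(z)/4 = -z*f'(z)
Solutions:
 f(z) = C1 + C2*erf(sqrt(2)*z)


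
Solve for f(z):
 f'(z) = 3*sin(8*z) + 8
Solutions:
 f(z) = C1 + 8*z - 3*cos(8*z)/8


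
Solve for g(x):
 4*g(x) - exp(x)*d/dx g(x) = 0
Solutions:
 g(x) = C1*exp(-4*exp(-x))


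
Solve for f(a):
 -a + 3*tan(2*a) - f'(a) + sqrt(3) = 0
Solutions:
 f(a) = C1 - a^2/2 + sqrt(3)*a - 3*log(cos(2*a))/2


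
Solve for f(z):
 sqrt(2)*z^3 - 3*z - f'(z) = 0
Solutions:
 f(z) = C1 + sqrt(2)*z^4/4 - 3*z^2/2


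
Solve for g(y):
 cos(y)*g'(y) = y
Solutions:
 g(y) = C1 + Integral(y/cos(y), y)


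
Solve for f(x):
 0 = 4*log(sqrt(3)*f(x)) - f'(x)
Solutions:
 -Integral(1/(2*log(_y) + log(3)), (_y, f(x)))/2 = C1 - x


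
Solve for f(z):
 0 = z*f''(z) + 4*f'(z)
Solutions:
 f(z) = C1 + C2/z^3


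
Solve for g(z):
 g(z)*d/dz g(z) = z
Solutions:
 g(z) = -sqrt(C1 + z^2)
 g(z) = sqrt(C1 + z^2)


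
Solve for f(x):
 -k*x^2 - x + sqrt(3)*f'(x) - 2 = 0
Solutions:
 f(x) = C1 + sqrt(3)*k*x^3/9 + sqrt(3)*x^2/6 + 2*sqrt(3)*x/3


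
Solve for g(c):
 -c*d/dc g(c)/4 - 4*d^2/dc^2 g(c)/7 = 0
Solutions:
 g(c) = C1 + C2*erf(sqrt(14)*c/8)


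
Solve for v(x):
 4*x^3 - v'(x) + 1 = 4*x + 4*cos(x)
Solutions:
 v(x) = C1 + x^4 - 2*x^2 + x - 4*sin(x)


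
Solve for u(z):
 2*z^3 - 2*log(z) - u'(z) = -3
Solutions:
 u(z) = C1 + z^4/2 - 2*z*log(z) + 5*z


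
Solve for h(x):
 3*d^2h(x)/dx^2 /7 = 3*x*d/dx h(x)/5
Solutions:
 h(x) = C1 + C2*erfi(sqrt(70)*x/10)


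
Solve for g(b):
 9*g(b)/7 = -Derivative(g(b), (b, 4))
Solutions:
 g(b) = (C1*sin(sqrt(6)*7^(3/4)*b/14) + C2*cos(sqrt(6)*7^(3/4)*b/14))*exp(-sqrt(6)*7^(3/4)*b/14) + (C3*sin(sqrt(6)*7^(3/4)*b/14) + C4*cos(sqrt(6)*7^(3/4)*b/14))*exp(sqrt(6)*7^(3/4)*b/14)


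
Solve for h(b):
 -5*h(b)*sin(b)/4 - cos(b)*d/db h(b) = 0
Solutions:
 h(b) = C1*cos(b)^(5/4)


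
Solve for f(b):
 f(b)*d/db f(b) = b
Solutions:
 f(b) = -sqrt(C1 + b^2)
 f(b) = sqrt(C1 + b^2)


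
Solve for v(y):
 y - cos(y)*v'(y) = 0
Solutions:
 v(y) = C1 + Integral(y/cos(y), y)


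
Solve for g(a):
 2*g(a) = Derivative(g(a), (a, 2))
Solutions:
 g(a) = C1*exp(-sqrt(2)*a) + C2*exp(sqrt(2)*a)


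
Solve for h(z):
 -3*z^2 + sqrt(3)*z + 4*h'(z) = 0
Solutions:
 h(z) = C1 + z^3/4 - sqrt(3)*z^2/8


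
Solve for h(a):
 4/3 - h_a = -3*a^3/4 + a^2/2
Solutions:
 h(a) = C1 + 3*a^4/16 - a^3/6 + 4*a/3


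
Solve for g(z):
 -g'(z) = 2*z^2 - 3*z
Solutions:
 g(z) = C1 - 2*z^3/3 + 3*z^2/2


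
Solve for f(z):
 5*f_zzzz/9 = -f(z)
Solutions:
 f(z) = (C1*sin(5^(3/4)*sqrt(6)*z/10) + C2*cos(5^(3/4)*sqrt(6)*z/10))*exp(-5^(3/4)*sqrt(6)*z/10) + (C3*sin(5^(3/4)*sqrt(6)*z/10) + C4*cos(5^(3/4)*sqrt(6)*z/10))*exp(5^(3/4)*sqrt(6)*z/10)


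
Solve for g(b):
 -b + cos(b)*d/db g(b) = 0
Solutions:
 g(b) = C1 + Integral(b/cos(b), b)


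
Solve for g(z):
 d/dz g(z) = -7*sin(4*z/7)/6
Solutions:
 g(z) = C1 + 49*cos(4*z/7)/24


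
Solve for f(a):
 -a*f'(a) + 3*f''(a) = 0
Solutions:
 f(a) = C1 + C2*erfi(sqrt(6)*a/6)


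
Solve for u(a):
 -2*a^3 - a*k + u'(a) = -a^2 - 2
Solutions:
 u(a) = C1 + a^4/2 - a^3/3 + a^2*k/2 - 2*a


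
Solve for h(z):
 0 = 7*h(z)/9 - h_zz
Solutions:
 h(z) = C1*exp(-sqrt(7)*z/3) + C2*exp(sqrt(7)*z/3)


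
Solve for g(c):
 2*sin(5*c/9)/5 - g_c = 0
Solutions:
 g(c) = C1 - 18*cos(5*c/9)/25


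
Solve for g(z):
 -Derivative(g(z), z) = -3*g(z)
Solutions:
 g(z) = C1*exp(3*z)


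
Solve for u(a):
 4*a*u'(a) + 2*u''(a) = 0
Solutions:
 u(a) = C1 + C2*erf(a)


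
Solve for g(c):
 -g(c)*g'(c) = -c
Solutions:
 g(c) = -sqrt(C1 + c^2)
 g(c) = sqrt(C1 + c^2)


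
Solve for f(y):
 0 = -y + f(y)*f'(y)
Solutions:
 f(y) = -sqrt(C1 + y^2)
 f(y) = sqrt(C1 + y^2)


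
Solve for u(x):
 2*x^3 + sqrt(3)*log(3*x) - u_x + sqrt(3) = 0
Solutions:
 u(x) = C1 + x^4/2 + sqrt(3)*x*log(x) + sqrt(3)*x*log(3)


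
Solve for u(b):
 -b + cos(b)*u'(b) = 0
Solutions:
 u(b) = C1 + Integral(b/cos(b), b)


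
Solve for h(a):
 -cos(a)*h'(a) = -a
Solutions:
 h(a) = C1 + Integral(a/cos(a), a)


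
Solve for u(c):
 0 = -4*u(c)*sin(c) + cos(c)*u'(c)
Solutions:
 u(c) = C1/cos(c)^4


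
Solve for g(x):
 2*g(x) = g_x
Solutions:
 g(x) = C1*exp(2*x)


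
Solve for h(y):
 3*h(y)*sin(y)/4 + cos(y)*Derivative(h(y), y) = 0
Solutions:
 h(y) = C1*cos(y)^(3/4)


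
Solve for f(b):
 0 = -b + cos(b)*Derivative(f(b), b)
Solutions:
 f(b) = C1 + Integral(b/cos(b), b)


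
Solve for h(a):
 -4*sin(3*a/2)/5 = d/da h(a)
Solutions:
 h(a) = C1 + 8*cos(3*a/2)/15


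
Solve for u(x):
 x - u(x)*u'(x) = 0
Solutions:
 u(x) = -sqrt(C1 + x^2)
 u(x) = sqrt(C1 + x^2)


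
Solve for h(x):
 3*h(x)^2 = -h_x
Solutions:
 h(x) = 1/(C1 + 3*x)


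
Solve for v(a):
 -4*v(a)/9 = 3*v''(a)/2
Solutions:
 v(a) = C1*sin(2*sqrt(6)*a/9) + C2*cos(2*sqrt(6)*a/9)


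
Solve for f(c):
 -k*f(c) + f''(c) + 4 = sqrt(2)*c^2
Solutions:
 f(c) = C1*exp(-c*sqrt(k)) + C2*exp(c*sqrt(k)) - sqrt(2)*c^2/k + 4/k - 2*sqrt(2)/k^2


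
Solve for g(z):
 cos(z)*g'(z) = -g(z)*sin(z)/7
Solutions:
 g(z) = C1*cos(z)^(1/7)


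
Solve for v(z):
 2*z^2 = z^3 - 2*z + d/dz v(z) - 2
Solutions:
 v(z) = C1 - z^4/4 + 2*z^3/3 + z^2 + 2*z


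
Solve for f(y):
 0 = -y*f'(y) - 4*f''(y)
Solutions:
 f(y) = C1 + C2*erf(sqrt(2)*y/4)


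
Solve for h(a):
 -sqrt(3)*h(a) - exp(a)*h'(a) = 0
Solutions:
 h(a) = C1*exp(sqrt(3)*exp(-a))


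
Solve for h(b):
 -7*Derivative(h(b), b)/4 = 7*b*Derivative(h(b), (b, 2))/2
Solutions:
 h(b) = C1 + C2*sqrt(b)


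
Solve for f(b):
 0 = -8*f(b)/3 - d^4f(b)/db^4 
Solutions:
 f(b) = (C1*sin(2^(1/4)*3^(3/4)*b/3) + C2*cos(2^(1/4)*3^(3/4)*b/3))*exp(-2^(1/4)*3^(3/4)*b/3) + (C3*sin(2^(1/4)*3^(3/4)*b/3) + C4*cos(2^(1/4)*3^(3/4)*b/3))*exp(2^(1/4)*3^(3/4)*b/3)


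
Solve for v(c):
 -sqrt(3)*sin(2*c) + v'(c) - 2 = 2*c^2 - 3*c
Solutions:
 v(c) = C1 + 2*c^3/3 - 3*c^2/2 + 2*c - sqrt(3)*cos(2*c)/2


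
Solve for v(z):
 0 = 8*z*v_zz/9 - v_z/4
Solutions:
 v(z) = C1 + C2*z^(41/32)


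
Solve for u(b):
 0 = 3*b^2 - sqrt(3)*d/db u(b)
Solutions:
 u(b) = C1 + sqrt(3)*b^3/3


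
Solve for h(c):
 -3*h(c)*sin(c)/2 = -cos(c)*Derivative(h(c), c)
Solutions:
 h(c) = C1/cos(c)^(3/2)


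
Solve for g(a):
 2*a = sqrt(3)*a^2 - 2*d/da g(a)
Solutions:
 g(a) = C1 + sqrt(3)*a^3/6 - a^2/2


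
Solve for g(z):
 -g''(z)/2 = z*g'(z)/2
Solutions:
 g(z) = C1 + C2*erf(sqrt(2)*z/2)


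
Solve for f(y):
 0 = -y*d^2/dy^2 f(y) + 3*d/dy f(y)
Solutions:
 f(y) = C1 + C2*y^4


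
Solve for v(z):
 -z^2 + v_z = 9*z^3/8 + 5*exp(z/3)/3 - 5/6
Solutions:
 v(z) = C1 + 9*z^4/32 + z^3/3 - 5*z/6 + 5*exp(z/3)


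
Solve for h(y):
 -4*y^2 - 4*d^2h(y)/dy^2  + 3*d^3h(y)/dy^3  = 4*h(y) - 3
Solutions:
 h(y) = C1*exp(y*(-2^(1/3)*(9*sqrt(921) + 275)^(1/3) - 8*2^(2/3)/(9*sqrt(921) + 275)^(1/3) + 8)/18)*sin(2^(1/3)*sqrt(3)*y*(-(9*sqrt(921) + 275)^(1/3) + 8*2^(1/3)/(9*sqrt(921) + 275)^(1/3))/18) + C2*exp(y*(-2^(1/3)*(9*sqrt(921) + 275)^(1/3) - 8*2^(2/3)/(9*sqrt(921) + 275)^(1/3) + 8)/18)*cos(2^(1/3)*sqrt(3)*y*(-(9*sqrt(921) + 275)^(1/3) + 8*2^(1/3)/(9*sqrt(921) + 275)^(1/3))/18) + C3*exp(y*(8*2^(2/3)/(9*sqrt(921) + 275)^(1/3) + 4 + 2^(1/3)*(9*sqrt(921) + 275)^(1/3))/9) - y^2 + 11/4


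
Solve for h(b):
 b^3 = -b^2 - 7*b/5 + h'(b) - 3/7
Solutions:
 h(b) = C1 + b^4/4 + b^3/3 + 7*b^2/10 + 3*b/7


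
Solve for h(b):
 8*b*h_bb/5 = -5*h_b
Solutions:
 h(b) = C1 + C2/b^(17/8)


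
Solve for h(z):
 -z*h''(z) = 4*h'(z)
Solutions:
 h(z) = C1 + C2/z^3


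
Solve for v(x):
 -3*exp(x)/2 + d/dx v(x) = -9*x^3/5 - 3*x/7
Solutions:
 v(x) = C1 - 9*x^4/20 - 3*x^2/14 + 3*exp(x)/2


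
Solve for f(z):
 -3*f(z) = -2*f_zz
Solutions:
 f(z) = C1*exp(-sqrt(6)*z/2) + C2*exp(sqrt(6)*z/2)


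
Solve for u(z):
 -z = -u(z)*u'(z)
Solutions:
 u(z) = -sqrt(C1 + z^2)
 u(z) = sqrt(C1 + z^2)


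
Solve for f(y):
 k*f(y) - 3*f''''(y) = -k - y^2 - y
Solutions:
 f(y) = C1*exp(-3^(3/4)*k^(1/4)*y/3) + C2*exp(3^(3/4)*k^(1/4)*y/3) + C3*exp(-3^(3/4)*I*k^(1/4)*y/3) + C4*exp(3^(3/4)*I*k^(1/4)*y/3) - 1 - y^2/k - y/k


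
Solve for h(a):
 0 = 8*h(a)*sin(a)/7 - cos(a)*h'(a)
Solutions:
 h(a) = C1/cos(a)^(8/7)


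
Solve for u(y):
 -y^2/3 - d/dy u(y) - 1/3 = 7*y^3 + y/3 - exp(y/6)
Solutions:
 u(y) = C1 - 7*y^4/4 - y^3/9 - y^2/6 - y/3 + 6*exp(y/6)


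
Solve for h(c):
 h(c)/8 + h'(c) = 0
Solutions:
 h(c) = C1*exp(-c/8)


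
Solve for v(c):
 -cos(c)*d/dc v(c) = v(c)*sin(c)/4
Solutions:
 v(c) = C1*cos(c)^(1/4)


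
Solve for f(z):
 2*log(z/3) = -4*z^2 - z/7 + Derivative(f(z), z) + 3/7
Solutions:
 f(z) = C1 + 4*z^3/3 + z^2/14 + 2*z*log(z) - 17*z/7 - 2*z*log(3)


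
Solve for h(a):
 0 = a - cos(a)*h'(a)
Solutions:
 h(a) = C1 + Integral(a/cos(a), a)


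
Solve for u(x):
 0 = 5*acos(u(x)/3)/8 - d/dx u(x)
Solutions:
 Integral(1/acos(_y/3), (_y, u(x))) = C1 + 5*x/8


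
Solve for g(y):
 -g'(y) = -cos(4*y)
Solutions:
 g(y) = C1 + sin(4*y)/4


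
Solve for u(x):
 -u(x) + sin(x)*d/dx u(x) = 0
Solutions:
 u(x) = C1*sqrt(cos(x) - 1)/sqrt(cos(x) + 1)


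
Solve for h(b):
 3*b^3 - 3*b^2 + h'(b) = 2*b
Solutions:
 h(b) = C1 - 3*b^4/4 + b^3 + b^2


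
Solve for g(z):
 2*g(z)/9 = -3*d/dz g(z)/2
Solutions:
 g(z) = C1*exp(-4*z/27)


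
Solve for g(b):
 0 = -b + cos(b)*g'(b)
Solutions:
 g(b) = C1 + Integral(b/cos(b), b)


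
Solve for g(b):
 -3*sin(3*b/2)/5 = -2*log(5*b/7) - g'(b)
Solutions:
 g(b) = C1 - 2*b*log(b) - 2*b*log(5) + 2*b + 2*b*log(7) - 2*cos(3*b/2)/5


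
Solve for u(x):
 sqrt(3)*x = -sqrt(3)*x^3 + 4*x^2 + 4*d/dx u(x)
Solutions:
 u(x) = C1 + sqrt(3)*x^4/16 - x^3/3 + sqrt(3)*x^2/8


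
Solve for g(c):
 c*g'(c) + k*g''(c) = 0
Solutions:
 g(c) = C1 + C2*sqrt(k)*erf(sqrt(2)*c*sqrt(1/k)/2)


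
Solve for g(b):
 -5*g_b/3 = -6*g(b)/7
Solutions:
 g(b) = C1*exp(18*b/35)


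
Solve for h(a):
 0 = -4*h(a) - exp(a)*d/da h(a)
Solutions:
 h(a) = C1*exp(4*exp(-a))


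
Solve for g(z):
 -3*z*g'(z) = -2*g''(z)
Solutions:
 g(z) = C1 + C2*erfi(sqrt(3)*z/2)


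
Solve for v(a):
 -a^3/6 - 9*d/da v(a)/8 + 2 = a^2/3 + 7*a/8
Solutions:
 v(a) = C1 - a^4/27 - 8*a^3/81 - 7*a^2/18 + 16*a/9


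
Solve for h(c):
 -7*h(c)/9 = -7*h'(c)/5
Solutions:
 h(c) = C1*exp(5*c/9)


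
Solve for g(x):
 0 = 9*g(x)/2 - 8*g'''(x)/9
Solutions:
 g(x) = C3*exp(3*2^(2/3)*3^(1/3)*x/4) + (C1*sin(3*2^(2/3)*3^(5/6)*x/8) + C2*cos(3*2^(2/3)*3^(5/6)*x/8))*exp(-3*2^(2/3)*3^(1/3)*x/8)


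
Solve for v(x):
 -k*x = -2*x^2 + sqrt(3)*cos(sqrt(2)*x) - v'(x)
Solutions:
 v(x) = C1 + k*x^2/2 - 2*x^3/3 + sqrt(6)*sin(sqrt(2)*x)/2


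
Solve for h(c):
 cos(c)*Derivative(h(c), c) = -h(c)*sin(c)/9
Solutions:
 h(c) = C1*cos(c)^(1/9)


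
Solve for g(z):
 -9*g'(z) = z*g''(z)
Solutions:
 g(z) = C1 + C2/z^8


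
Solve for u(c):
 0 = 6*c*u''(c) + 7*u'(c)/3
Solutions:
 u(c) = C1 + C2*c^(11/18)


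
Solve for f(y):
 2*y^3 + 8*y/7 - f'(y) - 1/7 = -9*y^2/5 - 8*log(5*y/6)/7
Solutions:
 f(y) = C1 + y^4/2 + 3*y^3/5 + 4*y^2/7 + 8*y*log(y)/7 - 8*y*log(6)/7 - 9*y/7 + 8*y*log(5)/7


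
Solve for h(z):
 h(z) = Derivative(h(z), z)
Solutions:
 h(z) = C1*exp(z)


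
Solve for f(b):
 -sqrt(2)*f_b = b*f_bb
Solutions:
 f(b) = C1 + C2*b^(1 - sqrt(2))


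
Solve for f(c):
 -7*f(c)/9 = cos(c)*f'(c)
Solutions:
 f(c) = C1*(sin(c) - 1)^(7/18)/(sin(c) + 1)^(7/18)


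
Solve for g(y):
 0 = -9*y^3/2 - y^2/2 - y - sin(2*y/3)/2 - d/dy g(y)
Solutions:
 g(y) = C1 - 9*y^4/8 - y^3/6 - y^2/2 + 3*cos(2*y/3)/4


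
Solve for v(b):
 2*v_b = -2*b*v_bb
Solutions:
 v(b) = C1 + C2*log(b)


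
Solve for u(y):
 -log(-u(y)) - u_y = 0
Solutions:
 -li(-u(y)) = C1 - y


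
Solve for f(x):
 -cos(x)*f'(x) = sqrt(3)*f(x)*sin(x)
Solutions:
 f(x) = C1*cos(x)^(sqrt(3))


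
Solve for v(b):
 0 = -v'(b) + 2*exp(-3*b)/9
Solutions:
 v(b) = C1 - 2*exp(-3*b)/27


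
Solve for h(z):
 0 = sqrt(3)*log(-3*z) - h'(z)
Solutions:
 h(z) = C1 + sqrt(3)*z*log(-z) + sqrt(3)*z*(-1 + log(3))


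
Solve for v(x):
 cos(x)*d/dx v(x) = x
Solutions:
 v(x) = C1 + Integral(x/cos(x), x)


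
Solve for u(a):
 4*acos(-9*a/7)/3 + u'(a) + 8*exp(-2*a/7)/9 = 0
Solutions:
 u(a) = C1 - 4*a*acos(-9*a/7)/3 - 4*sqrt(49 - 81*a^2)/27 + 28*exp(-2*a/7)/9


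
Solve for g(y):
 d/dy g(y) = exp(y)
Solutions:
 g(y) = C1 + exp(y)


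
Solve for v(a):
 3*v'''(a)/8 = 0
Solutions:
 v(a) = C1 + C2*a + C3*a^2


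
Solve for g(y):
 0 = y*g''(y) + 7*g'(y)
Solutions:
 g(y) = C1 + C2/y^6


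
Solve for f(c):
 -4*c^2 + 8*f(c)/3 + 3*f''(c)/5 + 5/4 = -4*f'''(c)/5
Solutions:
 f(c) = C1*exp(c*(-6 + 3*3^(1/3)/(8*sqrt(1630) + 323)^(1/3) + 3^(2/3)*(8*sqrt(1630) + 323)^(1/3))/24)*sin(3^(1/6)*c*(-(8*sqrt(1630) + 323)^(1/3) + 3^(2/3)/(8*sqrt(1630) + 323)^(1/3))/8) + C2*exp(c*(-6 + 3*3^(1/3)/(8*sqrt(1630) + 323)^(1/3) + 3^(2/3)*(8*sqrt(1630) + 323)^(1/3))/24)*cos(3^(1/6)*c*(-(8*sqrt(1630) + 323)^(1/3) + 3^(2/3)/(8*sqrt(1630) + 323)^(1/3))/8) + C3*exp(-c*(3*3^(1/3)/(8*sqrt(1630) + 323)^(1/3) + 3 + 3^(2/3)*(8*sqrt(1630) + 323)^(1/3))/12) + 3*c^2/2 - 183/160


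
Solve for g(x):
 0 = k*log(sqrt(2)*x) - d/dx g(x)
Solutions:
 g(x) = C1 + k*x*log(x) - k*x + k*x*log(2)/2


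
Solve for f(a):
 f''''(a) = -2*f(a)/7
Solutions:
 f(a) = (C1*sin(14^(3/4)*a/14) + C2*cos(14^(3/4)*a/14))*exp(-14^(3/4)*a/14) + (C3*sin(14^(3/4)*a/14) + C4*cos(14^(3/4)*a/14))*exp(14^(3/4)*a/14)


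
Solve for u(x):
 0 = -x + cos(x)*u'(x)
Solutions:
 u(x) = C1 + Integral(x/cos(x), x)


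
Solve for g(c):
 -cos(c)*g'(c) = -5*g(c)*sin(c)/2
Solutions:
 g(c) = C1/cos(c)^(5/2)


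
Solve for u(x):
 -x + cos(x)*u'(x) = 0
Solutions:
 u(x) = C1 + Integral(x/cos(x), x)


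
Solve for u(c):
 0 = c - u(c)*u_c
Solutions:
 u(c) = -sqrt(C1 + c^2)
 u(c) = sqrt(C1 + c^2)


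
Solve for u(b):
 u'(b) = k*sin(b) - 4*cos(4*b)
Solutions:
 u(b) = C1 - k*cos(b) - sin(4*b)


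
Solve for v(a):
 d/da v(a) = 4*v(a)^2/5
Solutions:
 v(a) = -5/(C1 + 4*a)


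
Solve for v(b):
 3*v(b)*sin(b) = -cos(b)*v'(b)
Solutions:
 v(b) = C1*cos(b)^3


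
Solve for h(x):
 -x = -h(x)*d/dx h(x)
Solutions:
 h(x) = -sqrt(C1 + x^2)
 h(x) = sqrt(C1 + x^2)


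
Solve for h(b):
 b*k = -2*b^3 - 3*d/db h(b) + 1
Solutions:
 h(b) = C1 - b^4/6 - b^2*k/6 + b/3


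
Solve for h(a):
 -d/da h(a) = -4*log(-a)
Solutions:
 h(a) = C1 + 4*a*log(-a) - 4*a


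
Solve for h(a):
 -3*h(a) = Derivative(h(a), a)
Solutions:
 h(a) = C1*exp(-3*a)


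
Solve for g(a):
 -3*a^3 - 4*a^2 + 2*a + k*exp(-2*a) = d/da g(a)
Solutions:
 g(a) = C1 - 3*a^4/4 - 4*a^3/3 + a^2 - k*exp(-2*a)/2


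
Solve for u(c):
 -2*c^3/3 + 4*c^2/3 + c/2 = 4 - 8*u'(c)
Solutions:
 u(c) = C1 + c^4/48 - c^3/18 - c^2/32 + c/2


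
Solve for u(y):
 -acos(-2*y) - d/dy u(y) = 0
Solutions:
 u(y) = C1 - y*acos(-2*y) - sqrt(1 - 4*y^2)/2


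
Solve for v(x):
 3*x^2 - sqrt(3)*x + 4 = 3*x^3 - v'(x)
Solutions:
 v(x) = C1 + 3*x^4/4 - x^3 + sqrt(3)*x^2/2 - 4*x


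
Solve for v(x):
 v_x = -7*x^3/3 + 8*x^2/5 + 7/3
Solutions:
 v(x) = C1 - 7*x^4/12 + 8*x^3/15 + 7*x/3


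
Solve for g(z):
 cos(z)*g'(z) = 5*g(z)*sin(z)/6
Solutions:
 g(z) = C1/cos(z)^(5/6)


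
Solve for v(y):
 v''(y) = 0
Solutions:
 v(y) = C1 + C2*y


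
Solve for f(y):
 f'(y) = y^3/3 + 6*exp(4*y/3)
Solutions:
 f(y) = C1 + y^4/12 + 9*exp(4*y/3)/2


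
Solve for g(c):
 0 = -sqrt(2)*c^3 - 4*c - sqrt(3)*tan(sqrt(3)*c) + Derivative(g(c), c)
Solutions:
 g(c) = C1 + sqrt(2)*c^4/4 + 2*c^2 - log(cos(sqrt(3)*c))


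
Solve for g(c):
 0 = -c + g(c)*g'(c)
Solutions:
 g(c) = -sqrt(C1 + c^2)
 g(c) = sqrt(C1 + c^2)


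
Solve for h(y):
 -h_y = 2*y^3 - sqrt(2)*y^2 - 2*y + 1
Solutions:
 h(y) = C1 - y^4/2 + sqrt(2)*y^3/3 + y^2 - y


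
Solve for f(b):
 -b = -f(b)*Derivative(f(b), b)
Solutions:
 f(b) = -sqrt(C1 + b^2)
 f(b) = sqrt(C1 + b^2)


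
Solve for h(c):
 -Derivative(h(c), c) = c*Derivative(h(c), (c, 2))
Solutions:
 h(c) = C1 + C2*log(c)


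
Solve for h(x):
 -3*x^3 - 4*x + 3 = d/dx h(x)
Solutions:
 h(x) = C1 - 3*x^4/4 - 2*x^2 + 3*x


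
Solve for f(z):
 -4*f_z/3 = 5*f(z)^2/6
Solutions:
 f(z) = 8/(C1 + 5*z)


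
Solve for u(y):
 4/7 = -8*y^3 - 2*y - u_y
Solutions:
 u(y) = C1 - 2*y^4 - y^2 - 4*y/7


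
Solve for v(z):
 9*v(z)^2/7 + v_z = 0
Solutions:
 v(z) = 7/(C1 + 9*z)


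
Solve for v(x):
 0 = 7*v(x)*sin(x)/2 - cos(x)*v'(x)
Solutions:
 v(x) = C1/cos(x)^(7/2)


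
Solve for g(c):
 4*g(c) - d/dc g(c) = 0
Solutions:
 g(c) = C1*exp(4*c)


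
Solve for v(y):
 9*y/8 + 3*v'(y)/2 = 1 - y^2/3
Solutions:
 v(y) = C1 - 2*y^3/27 - 3*y^2/8 + 2*y/3


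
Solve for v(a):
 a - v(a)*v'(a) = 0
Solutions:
 v(a) = -sqrt(C1 + a^2)
 v(a) = sqrt(C1 + a^2)


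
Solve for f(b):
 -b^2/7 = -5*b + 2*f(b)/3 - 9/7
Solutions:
 f(b) = -3*b^2/14 + 15*b/2 + 27/14


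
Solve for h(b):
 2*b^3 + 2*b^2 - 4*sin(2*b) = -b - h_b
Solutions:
 h(b) = C1 - b^4/2 - 2*b^3/3 - b^2/2 - 2*cos(2*b)


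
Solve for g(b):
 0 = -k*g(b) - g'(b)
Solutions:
 g(b) = C1*exp(-b*k)


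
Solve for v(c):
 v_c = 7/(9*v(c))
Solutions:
 v(c) = -sqrt(C1 + 14*c)/3
 v(c) = sqrt(C1 + 14*c)/3


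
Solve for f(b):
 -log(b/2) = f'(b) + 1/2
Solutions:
 f(b) = C1 - b*log(b) + b/2 + b*log(2)


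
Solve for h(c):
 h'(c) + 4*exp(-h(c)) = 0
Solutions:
 h(c) = log(C1 - 4*c)


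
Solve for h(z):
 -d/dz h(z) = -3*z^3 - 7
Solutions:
 h(z) = C1 + 3*z^4/4 + 7*z


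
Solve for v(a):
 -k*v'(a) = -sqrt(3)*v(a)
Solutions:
 v(a) = C1*exp(sqrt(3)*a/k)


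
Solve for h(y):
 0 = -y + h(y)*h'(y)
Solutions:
 h(y) = -sqrt(C1 + y^2)
 h(y) = sqrt(C1 + y^2)


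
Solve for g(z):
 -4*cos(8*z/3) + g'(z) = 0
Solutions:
 g(z) = C1 + 3*sin(8*z/3)/2


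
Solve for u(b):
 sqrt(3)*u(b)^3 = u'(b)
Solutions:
 u(b) = -sqrt(2)*sqrt(-1/(C1 + sqrt(3)*b))/2
 u(b) = sqrt(2)*sqrt(-1/(C1 + sqrt(3)*b))/2


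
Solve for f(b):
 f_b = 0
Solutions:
 f(b) = C1


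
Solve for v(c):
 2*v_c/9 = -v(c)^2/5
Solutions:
 v(c) = 10/(C1 + 9*c)


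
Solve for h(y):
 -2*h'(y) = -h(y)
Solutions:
 h(y) = C1*exp(y/2)


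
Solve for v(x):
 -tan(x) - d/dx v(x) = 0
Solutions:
 v(x) = C1 + log(cos(x))


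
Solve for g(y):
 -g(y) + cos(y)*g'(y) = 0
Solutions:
 g(y) = C1*sqrt(sin(y) + 1)/sqrt(sin(y) - 1)


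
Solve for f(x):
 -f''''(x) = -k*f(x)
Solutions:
 f(x) = C1*exp(-k^(1/4)*x) + C2*exp(k^(1/4)*x) + C3*exp(-I*k^(1/4)*x) + C4*exp(I*k^(1/4)*x)


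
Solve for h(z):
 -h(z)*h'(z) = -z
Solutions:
 h(z) = -sqrt(C1 + z^2)
 h(z) = sqrt(C1 + z^2)


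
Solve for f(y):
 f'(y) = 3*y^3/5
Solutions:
 f(y) = C1 + 3*y^4/20


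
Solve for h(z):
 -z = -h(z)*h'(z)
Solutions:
 h(z) = -sqrt(C1 + z^2)
 h(z) = sqrt(C1 + z^2)


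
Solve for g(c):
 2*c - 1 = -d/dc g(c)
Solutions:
 g(c) = C1 - c^2 + c


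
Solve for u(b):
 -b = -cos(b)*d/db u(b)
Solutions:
 u(b) = C1 + Integral(b/cos(b), b)


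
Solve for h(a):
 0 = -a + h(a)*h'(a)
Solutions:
 h(a) = -sqrt(C1 + a^2)
 h(a) = sqrt(C1 + a^2)


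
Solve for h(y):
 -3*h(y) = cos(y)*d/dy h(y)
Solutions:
 h(y) = C1*(sin(y) - 1)^(3/2)/(sin(y) + 1)^(3/2)


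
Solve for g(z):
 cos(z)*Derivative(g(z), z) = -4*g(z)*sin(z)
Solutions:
 g(z) = C1*cos(z)^4


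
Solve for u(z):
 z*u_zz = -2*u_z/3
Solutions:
 u(z) = C1 + C2*z^(1/3)


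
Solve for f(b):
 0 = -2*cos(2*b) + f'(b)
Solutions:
 f(b) = C1 + sin(2*b)


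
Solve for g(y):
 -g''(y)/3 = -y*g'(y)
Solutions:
 g(y) = C1 + C2*erfi(sqrt(6)*y/2)


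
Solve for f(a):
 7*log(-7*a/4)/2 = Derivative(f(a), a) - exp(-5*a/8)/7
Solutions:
 f(a) = C1 + 7*a*log(-a)/2 + a*(-7*log(2) - 7/2 + 7*log(7)/2) - 8*exp(-5*a/8)/35


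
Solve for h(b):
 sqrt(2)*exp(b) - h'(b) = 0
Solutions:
 h(b) = C1 + sqrt(2)*exp(b)


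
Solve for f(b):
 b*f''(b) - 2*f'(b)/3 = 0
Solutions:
 f(b) = C1 + C2*b^(5/3)


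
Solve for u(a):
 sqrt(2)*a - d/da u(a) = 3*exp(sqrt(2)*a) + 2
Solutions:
 u(a) = C1 + sqrt(2)*a^2/2 - 2*a - 3*sqrt(2)*exp(sqrt(2)*a)/2


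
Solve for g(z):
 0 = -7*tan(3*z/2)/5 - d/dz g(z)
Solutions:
 g(z) = C1 + 14*log(cos(3*z/2))/15


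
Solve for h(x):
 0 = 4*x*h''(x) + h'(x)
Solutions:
 h(x) = C1 + C2*x^(3/4)


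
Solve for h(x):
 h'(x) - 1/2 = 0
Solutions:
 h(x) = C1 + x/2


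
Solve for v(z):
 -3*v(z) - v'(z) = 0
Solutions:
 v(z) = C1*exp(-3*z)


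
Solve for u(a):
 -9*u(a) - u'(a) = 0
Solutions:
 u(a) = C1*exp(-9*a)


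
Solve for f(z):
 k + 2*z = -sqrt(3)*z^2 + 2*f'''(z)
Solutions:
 f(z) = C1 + C2*z + C3*z^2 + k*z^3/12 + sqrt(3)*z^5/120 + z^4/24


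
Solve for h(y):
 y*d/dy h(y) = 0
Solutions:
 h(y) = C1


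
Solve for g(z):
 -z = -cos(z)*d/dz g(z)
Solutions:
 g(z) = C1 + Integral(z/cos(z), z)


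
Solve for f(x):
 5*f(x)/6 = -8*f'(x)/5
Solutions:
 f(x) = C1*exp(-25*x/48)


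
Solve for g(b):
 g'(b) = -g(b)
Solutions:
 g(b) = C1*exp(-b)


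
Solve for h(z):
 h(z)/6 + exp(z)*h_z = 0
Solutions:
 h(z) = C1*exp(exp(-z)/6)


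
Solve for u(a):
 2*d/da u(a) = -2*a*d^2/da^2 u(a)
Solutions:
 u(a) = C1 + C2*log(a)


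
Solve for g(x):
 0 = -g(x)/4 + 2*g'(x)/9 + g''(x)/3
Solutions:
 g(x) = C1*exp(x*(-2 + sqrt(31))/6) + C2*exp(-x*(2 + sqrt(31))/6)


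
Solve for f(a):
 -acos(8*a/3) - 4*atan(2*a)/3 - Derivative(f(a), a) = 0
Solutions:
 f(a) = C1 - a*acos(8*a/3) - 4*a*atan(2*a)/3 + sqrt(9 - 64*a^2)/8 + log(4*a^2 + 1)/3


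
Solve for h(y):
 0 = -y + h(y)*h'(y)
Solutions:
 h(y) = -sqrt(C1 + y^2)
 h(y) = sqrt(C1 + y^2)


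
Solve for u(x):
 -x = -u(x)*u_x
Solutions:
 u(x) = -sqrt(C1 + x^2)
 u(x) = sqrt(C1 + x^2)


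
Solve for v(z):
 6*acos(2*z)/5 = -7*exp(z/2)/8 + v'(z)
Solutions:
 v(z) = C1 + 6*z*acos(2*z)/5 - 3*sqrt(1 - 4*z^2)/5 + 7*exp(z/2)/4


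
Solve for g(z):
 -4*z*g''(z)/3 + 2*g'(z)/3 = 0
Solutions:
 g(z) = C1 + C2*z^(3/2)


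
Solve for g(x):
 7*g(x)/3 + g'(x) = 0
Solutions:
 g(x) = C1*exp(-7*x/3)


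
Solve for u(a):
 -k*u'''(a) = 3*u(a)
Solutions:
 u(a) = C1*exp(3^(1/3)*a*(-1/k)^(1/3)) + C2*exp(a*(-1/k)^(1/3)*(-3^(1/3) + 3^(5/6)*I)/2) + C3*exp(-a*(-1/k)^(1/3)*(3^(1/3) + 3^(5/6)*I)/2)


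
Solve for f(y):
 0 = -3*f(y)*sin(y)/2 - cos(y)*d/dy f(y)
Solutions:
 f(y) = C1*cos(y)^(3/2)


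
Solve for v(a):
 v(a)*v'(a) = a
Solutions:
 v(a) = -sqrt(C1 + a^2)
 v(a) = sqrt(C1 + a^2)


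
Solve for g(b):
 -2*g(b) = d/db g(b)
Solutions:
 g(b) = C1*exp(-2*b)


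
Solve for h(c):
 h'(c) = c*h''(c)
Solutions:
 h(c) = C1 + C2*c^2


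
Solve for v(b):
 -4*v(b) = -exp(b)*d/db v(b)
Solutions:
 v(b) = C1*exp(-4*exp(-b))


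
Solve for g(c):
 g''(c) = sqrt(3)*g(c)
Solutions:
 g(c) = C1*exp(-3^(1/4)*c) + C2*exp(3^(1/4)*c)


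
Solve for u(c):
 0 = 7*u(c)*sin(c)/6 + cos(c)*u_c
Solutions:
 u(c) = C1*cos(c)^(7/6)


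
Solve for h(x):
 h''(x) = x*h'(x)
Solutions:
 h(x) = C1 + C2*erfi(sqrt(2)*x/2)


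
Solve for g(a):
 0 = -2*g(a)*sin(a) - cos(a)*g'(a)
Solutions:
 g(a) = C1*cos(a)^2


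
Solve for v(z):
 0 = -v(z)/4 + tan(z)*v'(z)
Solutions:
 v(z) = C1*sin(z)^(1/4)


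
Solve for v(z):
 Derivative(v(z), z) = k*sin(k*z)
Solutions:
 v(z) = C1 - cos(k*z)


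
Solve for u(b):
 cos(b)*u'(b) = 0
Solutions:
 u(b) = C1


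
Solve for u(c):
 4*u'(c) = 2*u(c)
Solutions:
 u(c) = C1*exp(c/2)


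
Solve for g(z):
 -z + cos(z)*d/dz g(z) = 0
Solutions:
 g(z) = C1 + Integral(z/cos(z), z)


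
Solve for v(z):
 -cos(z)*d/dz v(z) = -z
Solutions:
 v(z) = C1 + Integral(z/cos(z), z)


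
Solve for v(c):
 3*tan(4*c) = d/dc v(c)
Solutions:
 v(c) = C1 - 3*log(cos(4*c))/4


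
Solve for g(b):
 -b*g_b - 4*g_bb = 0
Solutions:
 g(b) = C1 + C2*erf(sqrt(2)*b/4)


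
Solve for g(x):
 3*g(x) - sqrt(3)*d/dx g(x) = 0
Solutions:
 g(x) = C1*exp(sqrt(3)*x)


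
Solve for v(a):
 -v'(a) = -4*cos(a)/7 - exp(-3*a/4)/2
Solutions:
 v(a) = C1 + 4*sin(a)/7 - 2*exp(-3*a/4)/3


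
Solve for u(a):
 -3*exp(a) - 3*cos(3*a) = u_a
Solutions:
 u(a) = C1 - 3*exp(a) - sin(3*a)


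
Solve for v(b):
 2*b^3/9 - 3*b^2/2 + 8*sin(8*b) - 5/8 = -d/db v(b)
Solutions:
 v(b) = C1 - b^4/18 + b^3/2 + 5*b/8 + cos(8*b)


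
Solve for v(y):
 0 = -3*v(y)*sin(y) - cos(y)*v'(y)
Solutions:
 v(y) = C1*cos(y)^3


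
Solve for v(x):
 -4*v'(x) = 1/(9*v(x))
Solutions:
 v(x) = -sqrt(C1 - 2*x)/6
 v(x) = sqrt(C1 - 2*x)/6


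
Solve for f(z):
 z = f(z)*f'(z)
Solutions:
 f(z) = -sqrt(C1 + z^2)
 f(z) = sqrt(C1 + z^2)


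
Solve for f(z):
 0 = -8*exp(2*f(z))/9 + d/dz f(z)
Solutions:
 f(z) = log(-sqrt(-1/(C1 + 8*z))) - log(2)/2 + log(3)
 f(z) = log(-1/(C1 + 8*z))/2 - log(2)/2 + log(3)


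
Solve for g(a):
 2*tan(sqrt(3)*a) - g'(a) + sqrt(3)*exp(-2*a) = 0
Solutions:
 g(a) = C1 + sqrt(3)*log(tan(sqrt(3)*a)^2 + 1)/3 - sqrt(3)*exp(-2*a)/2


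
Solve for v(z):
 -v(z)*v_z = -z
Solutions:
 v(z) = -sqrt(C1 + z^2)
 v(z) = sqrt(C1 + z^2)


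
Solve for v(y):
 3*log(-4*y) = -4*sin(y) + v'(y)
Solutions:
 v(y) = C1 + 3*y*log(-y) - 3*y + 6*y*log(2) - 4*cos(y)


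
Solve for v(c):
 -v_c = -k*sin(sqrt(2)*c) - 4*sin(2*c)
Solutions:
 v(c) = C1 - sqrt(2)*k*cos(sqrt(2)*c)/2 - 2*cos(2*c)


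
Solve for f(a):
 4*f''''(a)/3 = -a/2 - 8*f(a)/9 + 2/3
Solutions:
 f(a) = -9*a/16 + (C1*sin(6^(3/4)*a/6) + C2*cos(6^(3/4)*a/6))*exp(-6^(3/4)*a/6) + (C3*sin(6^(3/4)*a/6) + C4*cos(6^(3/4)*a/6))*exp(6^(3/4)*a/6) + 3/4


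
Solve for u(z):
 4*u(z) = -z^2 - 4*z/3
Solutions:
 u(z) = z*(-3*z - 4)/12


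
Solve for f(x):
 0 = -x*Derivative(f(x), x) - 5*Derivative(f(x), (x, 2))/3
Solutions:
 f(x) = C1 + C2*erf(sqrt(30)*x/10)


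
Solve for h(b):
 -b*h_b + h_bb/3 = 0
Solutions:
 h(b) = C1 + C2*erfi(sqrt(6)*b/2)


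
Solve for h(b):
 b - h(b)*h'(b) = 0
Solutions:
 h(b) = -sqrt(C1 + b^2)
 h(b) = sqrt(C1 + b^2)


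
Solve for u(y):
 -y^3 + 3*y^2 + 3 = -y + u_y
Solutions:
 u(y) = C1 - y^4/4 + y^3 + y^2/2 + 3*y


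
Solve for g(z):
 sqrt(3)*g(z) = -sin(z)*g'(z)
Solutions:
 g(z) = C1*(cos(z) + 1)^(sqrt(3)/2)/(cos(z) - 1)^(sqrt(3)/2)


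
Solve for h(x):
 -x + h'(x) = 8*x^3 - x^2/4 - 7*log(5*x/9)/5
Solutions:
 h(x) = C1 + 2*x^4 - x^3/12 + x^2/2 - 7*x*log(x)/5 - 7*x*log(5)/5 + 7*x/5 + 14*x*log(3)/5


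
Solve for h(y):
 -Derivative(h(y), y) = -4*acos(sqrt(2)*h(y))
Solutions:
 Integral(1/acos(sqrt(2)*_y), (_y, h(y))) = C1 + 4*y


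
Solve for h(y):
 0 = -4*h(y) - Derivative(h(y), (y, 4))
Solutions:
 h(y) = (C1*sin(y) + C2*cos(y))*exp(-y) + (C3*sin(y) + C4*cos(y))*exp(y)


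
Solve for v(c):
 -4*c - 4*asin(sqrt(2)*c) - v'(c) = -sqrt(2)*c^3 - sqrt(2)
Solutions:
 v(c) = C1 + sqrt(2)*c^4/4 - 2*c^2 - 4*c*asin(sqrt(2)*c) + sqrt(2)*c - 2*sqrt(2)*sqrt(1 - 2*c^2)


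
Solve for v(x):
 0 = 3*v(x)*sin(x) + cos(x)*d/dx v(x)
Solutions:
 v(x) = C1*cos(x)^3


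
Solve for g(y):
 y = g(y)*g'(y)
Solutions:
 g(y) = -sqrt(C1 + y^2)
 g(y) = sqrt(C1 + y^2)


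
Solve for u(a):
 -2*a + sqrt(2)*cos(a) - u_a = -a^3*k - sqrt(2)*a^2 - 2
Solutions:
 u(a) = C1 + a^4*k/4 + sqrt(2)*a^3/3 - a^2 + 2*a + sqrt(2)*sin(a)


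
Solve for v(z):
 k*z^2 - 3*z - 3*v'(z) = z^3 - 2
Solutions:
 v(z) = C1 + k*z^3/9 - z^4/12 - z^2/2 + 2*z/3


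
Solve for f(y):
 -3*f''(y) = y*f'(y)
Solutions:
 f(y) = C1 + C2*erf(sqrt(6)*y/6)


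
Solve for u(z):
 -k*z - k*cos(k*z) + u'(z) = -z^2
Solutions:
 u(z) = C1 + k*z^2/2 - z^3/3 + sin(k*z)


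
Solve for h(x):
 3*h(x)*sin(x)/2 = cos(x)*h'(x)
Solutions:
 h(x) = C1/cos(x)^(3/2)


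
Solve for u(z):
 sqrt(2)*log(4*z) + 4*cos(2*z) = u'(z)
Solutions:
 u(z) = C1 + sqrt(2)*z*(log(z) - 1) + 2*sqrt(2)*z*log(2) + 2*sin(2*z)


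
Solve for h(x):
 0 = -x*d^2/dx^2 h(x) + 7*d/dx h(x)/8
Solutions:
 h(x) = C1 + C2*x^(15/8)


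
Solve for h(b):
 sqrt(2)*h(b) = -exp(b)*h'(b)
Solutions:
 h(b) = C1*exp(sqrt(2)*exp(-b))


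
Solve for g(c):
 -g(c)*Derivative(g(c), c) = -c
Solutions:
 g(c) = -sqrt(C1 + c^2)
 g(c) = sqrt(C1 + c^2)


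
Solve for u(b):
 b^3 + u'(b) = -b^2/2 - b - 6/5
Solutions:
 u(b) = C1 - b^4/4 - b^3/6 - b^2/2 - 6*b/5


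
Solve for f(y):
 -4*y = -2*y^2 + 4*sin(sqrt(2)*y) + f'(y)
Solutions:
 f(y) = C1 + 2*y^3/3 - 2*y^2 + 2*sqrt(2)*cos(sqrt(2)*y)


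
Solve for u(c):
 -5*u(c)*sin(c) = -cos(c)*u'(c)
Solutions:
 u(c) = C1/cos(c)^5


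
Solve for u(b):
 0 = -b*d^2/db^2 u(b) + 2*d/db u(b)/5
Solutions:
 u(b) = C1 + C2*b^(7/5)


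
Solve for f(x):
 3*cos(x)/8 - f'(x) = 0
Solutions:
 f(x) = C1 + 3*sin(x)/8


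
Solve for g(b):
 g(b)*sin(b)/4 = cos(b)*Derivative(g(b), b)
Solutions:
 g(b) = C1/cos(b)^(1/4)


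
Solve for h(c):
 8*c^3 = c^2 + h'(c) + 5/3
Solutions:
 h(c) = C1 + 2*c^4 - c^3/3 - 5*c/3


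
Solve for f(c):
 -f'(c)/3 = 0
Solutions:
 f(c) = C1


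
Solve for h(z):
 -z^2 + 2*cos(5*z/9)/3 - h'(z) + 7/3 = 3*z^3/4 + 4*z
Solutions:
 h(z) = C1 - 3*z^4/16 - z^3/3 - 2*z^2 + 7*z/3 + 6*sin(5*z/9)/5


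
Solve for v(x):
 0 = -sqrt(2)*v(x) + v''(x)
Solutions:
 v(x) = C1*exp(-2^(1/4)*x) + C2*exp(2^(1/4)*x)


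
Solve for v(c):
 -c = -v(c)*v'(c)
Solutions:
 v(c) = -sqrt(C1 + c^2)
 v(c) = sqrt(C1 + c^2)


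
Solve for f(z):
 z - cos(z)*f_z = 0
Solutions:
 f(z) = C1 + Integral(z/cos(z), z)


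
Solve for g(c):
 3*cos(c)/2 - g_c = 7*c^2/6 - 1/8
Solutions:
 g(c) = C1 - 7*c^3/18 + c/8 + 3*sin(c)/2


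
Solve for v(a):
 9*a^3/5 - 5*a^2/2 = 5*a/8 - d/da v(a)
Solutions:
 v(a) = C1 - 9*a^4/20 + 5*a^3/6 + 5*a^2/16


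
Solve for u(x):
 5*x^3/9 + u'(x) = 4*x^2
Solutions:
 u(x) = C1 - 5*x^4/36 + 4*x^3/3


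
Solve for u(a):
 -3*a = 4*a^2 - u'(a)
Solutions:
 u(a) = C1 + 4*a^3/3 + 3*a^2/2


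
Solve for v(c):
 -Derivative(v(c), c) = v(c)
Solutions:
 v(c) = C1*exp(-c)


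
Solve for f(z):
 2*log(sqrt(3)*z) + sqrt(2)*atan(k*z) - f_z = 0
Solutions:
 f(z) = C1 + 2*z*log(z) - 2*z + z*log(3) + sqrt(2)*Piecewise((z*atan(k*z) - log(k^2*z^2 + 1)/(2*k), Ne(k, 0)), (0, True))


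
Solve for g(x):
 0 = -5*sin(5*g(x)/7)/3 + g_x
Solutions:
 -5*x/3 + 7*log(cos(5*g(x)/7) - 1)/10 - 7*log(cos(5*g(x)/7) + 1)/10 = C1


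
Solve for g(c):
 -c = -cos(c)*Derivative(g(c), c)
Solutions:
 g(c) = C1 + Integral(c/cos(c), c)


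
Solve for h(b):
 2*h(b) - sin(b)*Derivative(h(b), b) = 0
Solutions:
 h(b) = C1*(cos(b) - 1)/(cos(b) + 1)


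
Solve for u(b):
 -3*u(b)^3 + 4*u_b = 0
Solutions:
 u(b) = -sqrt(2)*sqrt(-1/(C1 + 3*b))
 u(b) = sqrt(2)*sqrt(-1/(C1 + 3*b))


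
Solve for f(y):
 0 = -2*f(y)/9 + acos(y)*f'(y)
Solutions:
 f(y) = C1*exp(2*Integral(1/acos(y), y)/9)


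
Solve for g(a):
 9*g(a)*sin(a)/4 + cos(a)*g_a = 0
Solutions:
 g(a) = C1*cos(a)^(9/4)


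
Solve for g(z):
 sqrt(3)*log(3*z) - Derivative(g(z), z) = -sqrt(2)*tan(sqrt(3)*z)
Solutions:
 g(z) = C1 + sqrt(3)*z*(log(z) - 1) + sqrt(3)*z*log(3) - sqrt(6)*log(cos(sqrt(3)*z))/3


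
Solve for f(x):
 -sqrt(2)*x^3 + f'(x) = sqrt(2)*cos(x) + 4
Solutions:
 f(x) = C1 + sqrt(2)*x^4/4 + 4*x + sqrt(2)*sin(x)


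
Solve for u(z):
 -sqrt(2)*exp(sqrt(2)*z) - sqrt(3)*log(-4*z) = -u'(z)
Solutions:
 u(z) = C1 + sqrt(3)*z*log(-z) + sqrt(3)*z*(-1 + 2*log(2)) + exp(sqrt(2)*z)


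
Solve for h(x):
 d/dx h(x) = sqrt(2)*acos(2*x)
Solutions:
 h(x) = C1 + sqrt(2)*(x*acos(2*x) - sqrt(1 - 4*x^2)/2)


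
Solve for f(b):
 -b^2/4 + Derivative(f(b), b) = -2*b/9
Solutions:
 f(b) = C1 + b^3/12 - b^2/9


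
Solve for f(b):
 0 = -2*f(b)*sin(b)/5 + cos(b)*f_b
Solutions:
 f(b) = C1/cos(b)^(2/5)


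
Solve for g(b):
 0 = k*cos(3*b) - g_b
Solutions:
 g(b) = C1 + k*sin(3*b)/3


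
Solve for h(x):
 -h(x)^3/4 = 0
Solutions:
 h(x) = 0


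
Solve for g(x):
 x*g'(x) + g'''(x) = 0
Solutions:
 g(x) = C1 + Integral(C2*airyai(-x) + C3*airybi(-x), x)


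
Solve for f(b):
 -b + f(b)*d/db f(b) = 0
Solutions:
 f(b) = -sqrt(C1 + b^2)
 f(b) = sqrt(C1 + b^2)


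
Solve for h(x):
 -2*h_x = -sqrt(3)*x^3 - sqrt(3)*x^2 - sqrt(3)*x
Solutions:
 h(x) = C1 + sqrt(3)*x^4/8 + sqrt(3)*x^3/6 + sqrt(3)*x^2/4


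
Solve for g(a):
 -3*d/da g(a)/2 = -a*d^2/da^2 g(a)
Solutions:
 g(a) = C1 + C2*a^(5/2)


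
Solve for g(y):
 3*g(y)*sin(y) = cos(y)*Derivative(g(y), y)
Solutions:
 g(y) = C1/cos(y)^3


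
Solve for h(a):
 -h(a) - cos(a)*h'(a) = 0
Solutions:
 h(a) = C1*sqrt(sin(a) - 1)/sqrt(sin(a) + 1)


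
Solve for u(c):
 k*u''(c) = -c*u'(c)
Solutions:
 u(c) = C1 + C2*sqrt(k)*erf(sqrt(2)*c*sqrt(1/k)/2)


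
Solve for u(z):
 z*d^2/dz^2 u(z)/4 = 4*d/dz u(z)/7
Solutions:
 u(z) = C1 + C2*z^(23/7)


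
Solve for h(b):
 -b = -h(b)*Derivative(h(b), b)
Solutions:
 h(b) = -sqrt(C1 + b^2)
 h(b) = sqrt(C1 + b^2)


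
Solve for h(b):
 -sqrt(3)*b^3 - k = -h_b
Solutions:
 h(b) = C1 + sqrt(3)*b^4/4 + b*k


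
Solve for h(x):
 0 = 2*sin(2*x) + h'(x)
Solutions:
 h(x) = C1 + cos(2*x)


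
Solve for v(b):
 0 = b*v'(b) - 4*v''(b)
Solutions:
 v(b) = C1 + C2*erfi(sqrt(2)*b/4)


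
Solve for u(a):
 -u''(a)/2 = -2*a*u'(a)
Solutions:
 u(a) = C1 + C2*erfi(sqrt(2)*a)


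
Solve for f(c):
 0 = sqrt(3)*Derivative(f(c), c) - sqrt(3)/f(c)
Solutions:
 f(c) = -sqrt(C1 + 2*c)
 f(c) = sqrt(C1 + 2*c)


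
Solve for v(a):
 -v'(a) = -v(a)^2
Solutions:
 v(a) = -1/(C1 + a)


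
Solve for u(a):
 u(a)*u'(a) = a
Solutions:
 u(a) = -sqrt(C1 + a^2)
 u(a) = sqrt(C1 + a^2)


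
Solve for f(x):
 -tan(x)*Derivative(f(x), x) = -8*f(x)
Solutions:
 f(x) = C1*sin(x)^8


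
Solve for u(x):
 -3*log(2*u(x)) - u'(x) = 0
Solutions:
 Integral(1/(log(_y) + log(2)), (_y, u(x)))/3 = C1 - x


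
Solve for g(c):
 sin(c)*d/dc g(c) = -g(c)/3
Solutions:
 g(c) = C1*(cos(c) + 1)^(1/6)/(cos(c) - 1)^(1/6)


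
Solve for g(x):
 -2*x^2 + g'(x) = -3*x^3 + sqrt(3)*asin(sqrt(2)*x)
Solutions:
 g(x) = C1 - 3*x^4/4 + 2*x^3/3 + sqrt(3)*(x*asin(sqrt(2)*x) + sqrt(2)*sqrt(1 - 2*x^2)/2)


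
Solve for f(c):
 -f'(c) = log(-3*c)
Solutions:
 f(c) = C1 - c*log(-c) + c*(1 - log(3))


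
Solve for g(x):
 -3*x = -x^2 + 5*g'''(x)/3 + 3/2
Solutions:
 g(x) = C1 + C2*x + C3*x^2 + x^5/100 - 3*x^4/40 - 3*x^3/20


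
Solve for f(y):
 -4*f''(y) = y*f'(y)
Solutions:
 f(y) = C1 + C2*erf(sqrt(2)*y/4)


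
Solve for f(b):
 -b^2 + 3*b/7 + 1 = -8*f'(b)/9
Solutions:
 f(b) = C1 + 3*b^3/8 - 27*b^2/112 - 9*b/8


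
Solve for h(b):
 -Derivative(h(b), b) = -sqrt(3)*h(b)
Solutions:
 h(b) = C1*exp(sqrt(3)*b)


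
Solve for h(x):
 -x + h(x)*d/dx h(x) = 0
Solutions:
 h(x) = -sqrt(C1 + x^2)
 h(x) = sqrt(C1 + x^2)


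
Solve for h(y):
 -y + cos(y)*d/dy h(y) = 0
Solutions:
 h(y) = C1 + Integral(y/cos(y), y)


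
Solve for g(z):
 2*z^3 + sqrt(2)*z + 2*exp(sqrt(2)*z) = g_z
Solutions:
 g(z) = C1 + z^4/2 + sqrt(2)*z^2/2 + sqrt(2)*exp(sqrt(2)*z)


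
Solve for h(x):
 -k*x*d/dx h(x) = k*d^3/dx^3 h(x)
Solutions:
 h(x) = C1 + Integral(C2*airyai(-x) + C3*airybi(-x), x)


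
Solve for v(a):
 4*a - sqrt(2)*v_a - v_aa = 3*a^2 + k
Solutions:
 v(a) = C1 + C2*exp(-sqrt(2)*a) - sqrt(2)*a^3/2 + sqrt(2)*a^2 + 3*a^2/2 - sqrt(2)*a*k/2 - 3*sqrt(2)*a/2 - 2*a


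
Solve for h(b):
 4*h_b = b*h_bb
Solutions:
 h(b) = C1 + C2*b^5


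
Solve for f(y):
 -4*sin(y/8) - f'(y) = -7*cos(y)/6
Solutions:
 f(y) = C1 + 7*sin(y)/6 + 32*cos(y/8)


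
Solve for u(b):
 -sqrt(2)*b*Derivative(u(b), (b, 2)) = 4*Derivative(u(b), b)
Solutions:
 u(b) = C1 + C2*b^(1 - 2*sqrt(2))


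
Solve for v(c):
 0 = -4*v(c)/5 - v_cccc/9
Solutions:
 v(c) = (C1*sin(sqrt(3)*5^(3/4)*c/5) + C2*cos(sqrt(3)*5^(3/4)*c/5))*exp(-sqrt(3)*5^(3/4)*c/5) + (C3*sin(sqrt(3)*5^(3/4)*c/5) + C4*cos(sqrt(3)*5^(3/4)*c/5))*exp(sqrt(3)*5^(3/4)*c/5)


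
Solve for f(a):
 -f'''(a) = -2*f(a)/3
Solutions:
 f(a) = C3*exp(2^(1/3)*3^(2/3)*a/3) + (C1*sin(2^(1/3)*3^(1/6)*a/2) + C2*cos(2^(1/3)*3^(1/6)*a/2))*exp(-2^(1/3)*3^(2/3)*a/6)


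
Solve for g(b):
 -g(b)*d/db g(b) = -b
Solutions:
 g(b) = -sqrt(C1 + b^2)
 g(b) = sqrt(C1 + b^2)


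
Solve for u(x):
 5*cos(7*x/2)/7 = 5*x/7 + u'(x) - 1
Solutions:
 u(x) = C1 - 5*x^2/14 + x + 10*sin(7*x/2)/49


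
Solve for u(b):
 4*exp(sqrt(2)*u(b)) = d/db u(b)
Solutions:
 u(b) = sqrt(2)*(2*log(-1/(C1 + 4*b)) - log(2))/4


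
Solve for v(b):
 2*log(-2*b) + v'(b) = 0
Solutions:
 v(b) = C1 - 2*b*log(-b) + 2*b*(1 - log(2))


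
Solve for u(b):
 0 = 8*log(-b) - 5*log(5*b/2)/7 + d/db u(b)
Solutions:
 u(b) = C1 - 51*b*log(b)/7 + b*(-5*log(2)/7 + 5*log(5)/7 + 51/7 - 8*I*pi)
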